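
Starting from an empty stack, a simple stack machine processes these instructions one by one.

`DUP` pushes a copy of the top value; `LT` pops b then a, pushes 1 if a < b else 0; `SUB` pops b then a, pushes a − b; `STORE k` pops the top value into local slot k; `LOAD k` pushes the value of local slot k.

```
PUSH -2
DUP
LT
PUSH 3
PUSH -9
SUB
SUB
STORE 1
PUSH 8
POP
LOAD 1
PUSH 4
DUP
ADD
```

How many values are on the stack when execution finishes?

2

PUSH -2  [-2]
DUP      [-2, -2]
LT       [0]
PUSH 3   [0, 3]
PUSH -9  [0, 3, -9]
SUB      [0, 12]
SUB      [-12]
STORE 1  []
PUSH 8   [8]
POP      []
LOAD 1   [-12]
PUSH 4   [-12, 4]
DUP      [-12, 4, 4]
ADD      [-12, 8]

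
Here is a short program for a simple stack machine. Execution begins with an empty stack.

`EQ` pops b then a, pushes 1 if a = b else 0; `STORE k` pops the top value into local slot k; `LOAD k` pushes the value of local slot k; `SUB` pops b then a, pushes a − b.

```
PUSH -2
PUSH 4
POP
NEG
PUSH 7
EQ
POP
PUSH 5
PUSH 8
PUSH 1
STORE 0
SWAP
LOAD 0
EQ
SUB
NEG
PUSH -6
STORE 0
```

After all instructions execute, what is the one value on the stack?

-8

PUSH -2 → [-2]
PUSH 4  → [-2, 4]
POP     → [-2]
NEG     → [2]
PUSH 7  → [2, 7]
EQ      → [0]
POP     → []
PUSH 5  → [5]
PUSH 8  → [5, 8]
PUSH 1  → [5, 8, 1]
STORE 0 → [5, 8]
SWAP    → [8, 5]
LOAD 0  → [8, 5, 1]
EQ      → [8, 0]
SUB     → [8]
NEG     → [-8]
PUSH -6 → [-8, -6]
STORE 0 → [-8]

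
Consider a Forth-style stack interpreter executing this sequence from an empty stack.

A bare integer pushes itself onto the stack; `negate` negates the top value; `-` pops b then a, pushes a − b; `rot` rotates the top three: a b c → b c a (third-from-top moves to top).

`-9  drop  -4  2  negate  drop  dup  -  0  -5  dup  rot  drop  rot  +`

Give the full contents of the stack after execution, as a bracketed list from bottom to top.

[-5, -5]

-9     → [-9]
drop   → []
-4     → [-4]
2      → [-4, 2]
negate → [-4, -2]
drop   → [-4]
dup    → [-4, -4]
-      → [0]
0      → [0, 0]
-5     → [0, 0, -5]
dup    → [0, 0, -5, -5]
rot    → [0, -5, -5, 0]
drop   → [0, -5, -5]
rot    → [-5, -5, 0]
+      → [-5, -5]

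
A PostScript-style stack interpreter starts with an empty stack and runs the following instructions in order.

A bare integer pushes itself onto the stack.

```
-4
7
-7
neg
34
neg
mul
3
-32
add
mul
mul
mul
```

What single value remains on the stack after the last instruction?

-193256

-4   [-4]
7    [-4, 7]
-7   [-4, 7, -7]
neg  [-4, 7, 7]
34   [-4, 7, 7, 34]
neg  [-4, 7, 7, -34]
mul  [-4, 7, -238]
3    [-4, 7, -238, 3]
-32  [-4, 7, -238, 3, -32]
add  [-4, 7, -238, -29]
mul  [-4, 7, 6902]
mul  [-4, 48314]
mul  [-193256]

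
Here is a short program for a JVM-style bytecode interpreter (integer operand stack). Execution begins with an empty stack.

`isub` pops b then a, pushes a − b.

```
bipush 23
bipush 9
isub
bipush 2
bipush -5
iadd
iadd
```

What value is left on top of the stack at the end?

bipush 23 → [23]
bipush 9  → [23, 9]
isub      → [14]
bipush 2  → [14, 2]
bipush -5 → [14, 2, -5]
iadd      → [14, -3]
iadd      → [11]

11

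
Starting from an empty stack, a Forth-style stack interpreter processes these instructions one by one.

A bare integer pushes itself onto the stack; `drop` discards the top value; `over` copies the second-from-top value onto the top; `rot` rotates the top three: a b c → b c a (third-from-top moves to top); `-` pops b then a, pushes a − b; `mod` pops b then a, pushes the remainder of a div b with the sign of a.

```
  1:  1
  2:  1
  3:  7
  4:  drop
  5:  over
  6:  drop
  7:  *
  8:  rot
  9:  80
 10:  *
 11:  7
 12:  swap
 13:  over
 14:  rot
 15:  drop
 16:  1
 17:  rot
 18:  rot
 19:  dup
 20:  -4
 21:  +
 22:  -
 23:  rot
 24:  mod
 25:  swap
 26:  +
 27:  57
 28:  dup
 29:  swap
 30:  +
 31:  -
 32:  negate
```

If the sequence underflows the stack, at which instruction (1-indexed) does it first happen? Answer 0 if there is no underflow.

8

1    : 1
1    : 1 1
7    : 1 1 7
drop : 1 1
over : 1 1 1
drop : 1 1
*    : 1
rot  — needs 3 operands, stack has 1 → underflow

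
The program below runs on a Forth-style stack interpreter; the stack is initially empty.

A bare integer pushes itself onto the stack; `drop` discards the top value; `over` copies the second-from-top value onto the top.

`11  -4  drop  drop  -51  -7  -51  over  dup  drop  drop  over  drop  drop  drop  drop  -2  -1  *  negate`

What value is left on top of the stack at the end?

-2

11     -> 11
-4     -> 11 -4
drop   -> 11
drop   -> (empty)
-51    -> -51
-7     -> -51 -7
-51    -> -51 -7 -51
over   -> -51 -7 -51 -7
dup    -> -51 -7 -51 -7 -7
drop   -> -51 -7 -51 -7
drop   -> -51 -7 -51
over   -> -51 -7 -51 -7
drop   -> -51 -7 -51
drop   -> -51 -7
drop   -> -51
drop   -> (empty)
-2     -> -2
-1     -> -2 -1
*      -> 2
negate -> -2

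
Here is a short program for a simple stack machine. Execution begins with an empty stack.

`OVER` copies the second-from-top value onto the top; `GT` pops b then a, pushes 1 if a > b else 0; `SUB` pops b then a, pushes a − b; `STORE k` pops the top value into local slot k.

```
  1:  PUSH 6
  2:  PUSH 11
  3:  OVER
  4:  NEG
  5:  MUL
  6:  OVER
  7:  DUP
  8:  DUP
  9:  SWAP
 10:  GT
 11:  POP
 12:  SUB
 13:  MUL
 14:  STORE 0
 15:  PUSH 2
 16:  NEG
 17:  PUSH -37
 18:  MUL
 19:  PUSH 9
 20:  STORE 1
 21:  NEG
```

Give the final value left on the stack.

PUSH 6   -> 6
PUSH 11  -> 6 11
OVER     -> 6 11 6
NEG      -> 6 11 -6
MUL      -> 6 -66
OVER     -> 6 -66 6
DUP      -> 6 -66 6 6
DUP      -> 6 -66 6 6 6
SWAP     -> 6 -66 6 6 6
GT       -> 6 -66 6 0
POP      -> 6 -66 6
SUB      -> 6 -72
MUL      -> -432
STORE 0  -> (empty)
PUSH 2   -> 2
NEG      -> -2
PUSH -37 -> -2 -37
MUL      -> 74
PUSH 9   -> 74 9
STORE 1  -> 74
NEG      -> -74

-74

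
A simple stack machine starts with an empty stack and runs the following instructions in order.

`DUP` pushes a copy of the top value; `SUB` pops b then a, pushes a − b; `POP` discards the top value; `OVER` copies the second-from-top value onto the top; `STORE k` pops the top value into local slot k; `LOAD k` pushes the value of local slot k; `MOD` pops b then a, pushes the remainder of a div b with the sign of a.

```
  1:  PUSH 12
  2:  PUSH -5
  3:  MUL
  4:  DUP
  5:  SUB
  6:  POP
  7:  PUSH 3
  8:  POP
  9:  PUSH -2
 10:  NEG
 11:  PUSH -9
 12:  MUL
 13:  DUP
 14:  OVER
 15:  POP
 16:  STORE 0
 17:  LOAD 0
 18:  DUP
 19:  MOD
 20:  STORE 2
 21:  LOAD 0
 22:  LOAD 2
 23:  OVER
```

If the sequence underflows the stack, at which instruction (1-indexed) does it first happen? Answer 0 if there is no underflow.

0

PUSH 12 : 12
PUSH -5 : 12 -5
MUL     : -60
DUP     : -60 -60
SUB     : 0
POP     : (empty)
PUSH 3  : 3
POP     : (empty)
PUSH -2 : -2
NEG     : 2
PUSH -9 : 2 -9
MUL     : -18
DUP     : -18 -18
OVER    : -18 -18 -18
POP     : -18 -18
STORE 0 : -18
LOAD 0  : -18 -18
DUP     : -18 -18 -18
MOD     : -18 0
STORE 2 : -18
LOAD 0  : -18 -18
LOAD 2  : -18 -18 0
OVER    : -18 -18 0 -18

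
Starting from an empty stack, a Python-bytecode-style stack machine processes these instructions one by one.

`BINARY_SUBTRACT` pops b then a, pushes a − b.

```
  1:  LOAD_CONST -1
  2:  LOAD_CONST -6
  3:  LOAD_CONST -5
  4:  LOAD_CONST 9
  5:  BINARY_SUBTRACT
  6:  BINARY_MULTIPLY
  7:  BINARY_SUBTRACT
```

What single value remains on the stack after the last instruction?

-85

LOAD_CONST -1    -1
LOAD_CONST -6    -1 -6
LOAD_CONST -5    -1 -6 -5
LOAD_CONST 9     -1 -6 -5 9
BINARY_SUBTRACT  -1 -6 -14
BINARY_MULTIPLY  -1 84
BINARY_SUBTRACT  -85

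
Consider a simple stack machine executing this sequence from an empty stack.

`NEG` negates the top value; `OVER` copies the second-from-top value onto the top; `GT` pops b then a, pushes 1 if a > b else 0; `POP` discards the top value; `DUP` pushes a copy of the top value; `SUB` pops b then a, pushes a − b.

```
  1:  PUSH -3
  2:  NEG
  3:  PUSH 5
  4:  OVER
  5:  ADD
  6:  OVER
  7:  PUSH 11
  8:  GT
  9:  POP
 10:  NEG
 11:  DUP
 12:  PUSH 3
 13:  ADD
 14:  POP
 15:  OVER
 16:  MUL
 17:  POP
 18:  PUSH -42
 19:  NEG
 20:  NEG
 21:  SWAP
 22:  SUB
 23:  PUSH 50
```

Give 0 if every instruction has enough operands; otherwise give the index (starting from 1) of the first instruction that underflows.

0

PUSH -3   -3
NEG       3
PUSH 5    3 5
OVER      3 5 3
ADD       3 8
OVER      3 8 3
PUSH 11   3 8 3 11
GT        3 8 0
POP       3 8
NEG       3 -8
DUP       3 -8 -8
PUSH 3    3 -8 -8 3
ADD       3 -8 -5
POP       3 -8
OVER      3 -8 3
MUL       3 -24
POP       3
PUSH -42  3 -42
NEG       3 42
NEG       3 -42
SWAP      -42 3
SUB       -45
PUSH 50   -45 50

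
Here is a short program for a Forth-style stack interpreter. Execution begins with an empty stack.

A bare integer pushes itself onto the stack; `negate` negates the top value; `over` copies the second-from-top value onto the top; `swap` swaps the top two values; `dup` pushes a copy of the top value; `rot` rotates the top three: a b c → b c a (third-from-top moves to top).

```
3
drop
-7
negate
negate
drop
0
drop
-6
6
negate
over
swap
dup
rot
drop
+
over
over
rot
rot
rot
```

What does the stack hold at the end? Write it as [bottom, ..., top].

3      -> 3
drop   -> (empty)
-7     -> -7
negate -> 7
negate -> -7
drop   -> (empty)
0      -> 0
drop   -> (empty)
-6     -> -6
6      -> -6 6
negate -> -6 -6
over   -> -6 -6 -6
swap   -> -6 -6 -6
dup    -> -6 -6 -6 -6
rot    -> -6 -6 -6 -6
drop   -> -6 -6 -6
+      -> -6 -12
over   -> -6 -12 -6
over   -> -6 -12 -6 -12
rot    -> -6 -6 -12 -12
rot    -> -6 -12 -12 -6
rot    -> -6 -12 -6 -12

[-6, -12, -6, -12]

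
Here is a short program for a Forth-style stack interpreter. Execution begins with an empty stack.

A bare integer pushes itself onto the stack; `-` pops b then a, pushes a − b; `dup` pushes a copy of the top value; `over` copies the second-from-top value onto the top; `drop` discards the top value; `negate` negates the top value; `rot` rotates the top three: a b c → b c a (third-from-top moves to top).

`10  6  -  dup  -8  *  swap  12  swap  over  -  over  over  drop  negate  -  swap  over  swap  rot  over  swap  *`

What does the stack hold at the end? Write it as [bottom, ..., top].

[-32, 4, 12, 48]

10     : 10
6      : 10 6
-      : 4
dup    : 4 4
-8     : 4 4 -8
*      : 4 -32
swap   : -32 4
12     : -32 4 12
swap   : -32 12 4
over   : -32 12 4 12
-      : -32 12 -8
over   : -32 12 -8 12
over   : -32 12 -8 12 -8
drop   : -32 12 -8 12
negate : -32 12 -8 -12
-      : -32 12 4
swap   : -32 4 12
over   : -32 4 12 4
swap   : -32 4 4 12
rot    : -32 4 12 4
over   : -32 4 12 4 12
swap   : -32 4 12 12 4
*      : -32 4 12 48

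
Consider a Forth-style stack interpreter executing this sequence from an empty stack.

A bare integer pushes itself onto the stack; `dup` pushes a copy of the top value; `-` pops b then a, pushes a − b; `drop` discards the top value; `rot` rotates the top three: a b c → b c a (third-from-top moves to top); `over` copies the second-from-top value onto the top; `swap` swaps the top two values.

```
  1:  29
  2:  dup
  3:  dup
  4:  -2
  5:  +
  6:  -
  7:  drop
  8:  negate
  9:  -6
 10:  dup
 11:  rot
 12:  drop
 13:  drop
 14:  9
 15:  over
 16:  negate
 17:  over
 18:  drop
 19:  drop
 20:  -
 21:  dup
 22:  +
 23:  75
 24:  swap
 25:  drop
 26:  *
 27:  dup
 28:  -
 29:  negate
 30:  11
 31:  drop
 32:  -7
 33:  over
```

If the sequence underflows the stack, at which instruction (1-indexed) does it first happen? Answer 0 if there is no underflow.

26

29     : 29
dup    : 29 29
dup    : 29 29 29
-2     : 29 29 29 -2
+      : 29 29 27
-      : 29 2
drop   : 29
negate : -29
-6     : -29 -6
dup    : -29 -6 -6
rot    : -6 -6 -29
drop   : -6 -6
drop   : -6
9      : -6 9
over   : -6 9 -6
negate : -6 9 6
over   : -6 9 6 9
drop   : -6 9 6
drop   : -6 9
-      : -15
dup    : -15 -15
+      : -30
75     : -30 75
swap   : 75 -30
drop   : 75
*  — needs 2 operands, stack has 1 → underflow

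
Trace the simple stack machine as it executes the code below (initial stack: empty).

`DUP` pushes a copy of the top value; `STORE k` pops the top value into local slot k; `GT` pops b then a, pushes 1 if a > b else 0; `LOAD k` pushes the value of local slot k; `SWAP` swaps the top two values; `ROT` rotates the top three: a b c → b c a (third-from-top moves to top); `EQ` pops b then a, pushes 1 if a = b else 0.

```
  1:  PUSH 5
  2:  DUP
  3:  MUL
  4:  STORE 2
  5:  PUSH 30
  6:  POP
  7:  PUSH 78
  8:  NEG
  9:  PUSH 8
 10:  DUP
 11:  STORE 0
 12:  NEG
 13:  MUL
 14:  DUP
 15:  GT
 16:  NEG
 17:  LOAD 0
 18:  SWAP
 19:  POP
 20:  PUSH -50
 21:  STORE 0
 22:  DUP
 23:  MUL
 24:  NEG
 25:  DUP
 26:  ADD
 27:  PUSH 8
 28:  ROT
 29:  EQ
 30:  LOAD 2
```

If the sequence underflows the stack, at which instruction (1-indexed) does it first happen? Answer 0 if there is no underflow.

PUSH 5   -> 5
DUP      -> 5 5
MUL      -> 25
STORE 2  -> (empty)
PUSH 30  -> 30
POP      -> (empty)
PUSH 78  -> 78
NEG      -> -78
PUSH 8   -> -78 8
DUP      -> -78 8 8
STORE 0  -> -78 8
NEG      -> -78 -8
MUL      -> 624
DUP      -> 624 624
GT       -> 0
NEG      -> 0
LOAD 0   -> 0 8
SWAP     -> 8 0
POP      -> 8
PUSH -50 -> 8 -50
STORE 0  -> 8
DUP      -> 8 8
MUL      -> 64
NEG      -> -64
DUP      -> -64 -64
ADD      -> -128
PUSH 8   -> -128 8
ROT  — needs 3 operands, stack has 2 → underflow

28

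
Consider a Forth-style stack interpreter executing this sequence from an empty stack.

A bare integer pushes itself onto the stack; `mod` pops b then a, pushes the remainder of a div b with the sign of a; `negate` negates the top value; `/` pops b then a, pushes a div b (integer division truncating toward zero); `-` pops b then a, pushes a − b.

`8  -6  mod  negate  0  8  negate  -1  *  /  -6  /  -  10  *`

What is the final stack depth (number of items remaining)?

1

8      : [8]
-6     : [8, -6]
mod    : [2]
negate : [-2]
0      : [-2, 0]
8      : [-2, 0, 8]
negate : [-2, 0, -8]
-1     : [-2, 0, -8, -1]
*      : [-2, 0, 8]
/      : [-2, 0]
-6     : [-2, 0, -6]
/      : [-2, 0]
-      : [-2]
10     : [-2, 10]
*      : [-20]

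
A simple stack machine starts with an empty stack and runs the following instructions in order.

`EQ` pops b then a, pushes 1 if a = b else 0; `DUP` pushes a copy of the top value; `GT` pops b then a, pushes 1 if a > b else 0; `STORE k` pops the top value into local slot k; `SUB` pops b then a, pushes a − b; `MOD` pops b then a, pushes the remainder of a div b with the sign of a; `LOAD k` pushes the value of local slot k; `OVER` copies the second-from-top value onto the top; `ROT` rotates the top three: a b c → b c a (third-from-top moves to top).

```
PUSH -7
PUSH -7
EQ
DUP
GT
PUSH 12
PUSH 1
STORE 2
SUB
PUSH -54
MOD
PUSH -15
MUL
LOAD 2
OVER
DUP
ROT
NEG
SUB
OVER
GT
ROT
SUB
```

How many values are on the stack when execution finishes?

PUSH -7  : -7
PUSH -7  : -7 -7
EQ       : 1
DUP      : 1 1
GT       : 0
PUSH 12  : 0 12
PUSH 1   : 0 12 1
STORE 2  : 0 12
SUB      : -12
PUSH -54 : -12 -54
MOD      : -12
PUSH -15 : -12 -15
MUL      : 180
LOAD 2   : 180 1
OVER     : 180 1 180
DUP      : 180 1 180 180
ROT      : 180 180 180 1
NEG      : 180 180 180 -1
SUB      : 180 180 181
OVER     : 180 180 181 180
GT       : 180 180 1
ROT      : 180 1 180
SUB      : 180 -179

2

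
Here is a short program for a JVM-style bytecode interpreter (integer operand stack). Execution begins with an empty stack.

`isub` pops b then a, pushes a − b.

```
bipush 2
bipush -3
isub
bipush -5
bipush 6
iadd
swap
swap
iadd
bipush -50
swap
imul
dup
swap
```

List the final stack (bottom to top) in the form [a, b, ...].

bipush 2   -> 2
bipush -3  -> 2 -3
isub       -> 5
bipush -5  -> 5 -5
bipush 6   -> 5 -5 6
iadd       -> 5 1
swap       -> 1 5
swap       -> 5 1
iadd       -> 6
bipush -50 -> 6 -50
swap       -> -50 6
imul       -> -300
dup        -> -300 -300
swap       -> -300 -300

[-300, -300]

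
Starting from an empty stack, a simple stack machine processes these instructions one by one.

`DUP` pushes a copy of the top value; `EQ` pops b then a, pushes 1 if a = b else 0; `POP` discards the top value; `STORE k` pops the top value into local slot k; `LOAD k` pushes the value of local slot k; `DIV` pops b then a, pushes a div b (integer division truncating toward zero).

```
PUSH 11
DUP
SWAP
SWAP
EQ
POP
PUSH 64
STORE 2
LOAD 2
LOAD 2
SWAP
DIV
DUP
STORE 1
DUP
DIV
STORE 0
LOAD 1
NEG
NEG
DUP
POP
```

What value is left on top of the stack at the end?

1

PUSH 11 -> 11
DUP     -> 11 11
SWAP    -> 11 11
SWAP    -> 11 11
EQ      -> 1
POP     -> (empty)
PUSH 64 -> 64
STORE 2 -> (empty)
LOAD 2  -> 64
LOAD 2  -> 64 64
SWAP    -> 64 64
DIV     -> 1
DUP     -> 1 1
STORE 1 -> 1
DUP     -> 1 1
DIV     -> 1
STORE 0 -> (empty)
LOAD 1  -> 1
NEG     -> -1
NEG     -> 1
DUP     -> 1 1
POP     -> 1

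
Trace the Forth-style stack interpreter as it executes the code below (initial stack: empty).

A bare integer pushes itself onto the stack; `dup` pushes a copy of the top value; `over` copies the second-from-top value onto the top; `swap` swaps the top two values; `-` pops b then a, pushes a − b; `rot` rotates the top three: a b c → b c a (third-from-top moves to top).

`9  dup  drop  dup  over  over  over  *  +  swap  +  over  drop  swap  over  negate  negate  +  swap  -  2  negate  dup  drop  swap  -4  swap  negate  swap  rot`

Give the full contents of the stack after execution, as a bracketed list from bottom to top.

9      -> 9
dup    -> 9 9
drop   -> 9
dup    -> 9 9
over   -> 9 9 9
over   -> 9 9 9 9
over   -> 9 9 9 9 9
*      -> 9 9 9 81
+      -> 9 9 90
swap   -> 9 90 9
+      -> 9 99
over   -> 9 99 9
drop   -> 9 99
swap   -> 99 9
over   -> 99 9 99
negate -> 99 9 -99
negate -> 99 9 99
+      -> 99 108
swap   -> 108 99
-      -> 9
2      -> 9 2
negate -> 9 -2
dup    -> 9 -2 -2
drop   -> 9 -2
swap   -> -2 9
-4     -> -2 9 -4
swap   -> -2 -4 9
negate -> -2 -4 -9
swap   -> -2 -9 -4
rot    -> -9 -4 -2

[-9, -4, -2]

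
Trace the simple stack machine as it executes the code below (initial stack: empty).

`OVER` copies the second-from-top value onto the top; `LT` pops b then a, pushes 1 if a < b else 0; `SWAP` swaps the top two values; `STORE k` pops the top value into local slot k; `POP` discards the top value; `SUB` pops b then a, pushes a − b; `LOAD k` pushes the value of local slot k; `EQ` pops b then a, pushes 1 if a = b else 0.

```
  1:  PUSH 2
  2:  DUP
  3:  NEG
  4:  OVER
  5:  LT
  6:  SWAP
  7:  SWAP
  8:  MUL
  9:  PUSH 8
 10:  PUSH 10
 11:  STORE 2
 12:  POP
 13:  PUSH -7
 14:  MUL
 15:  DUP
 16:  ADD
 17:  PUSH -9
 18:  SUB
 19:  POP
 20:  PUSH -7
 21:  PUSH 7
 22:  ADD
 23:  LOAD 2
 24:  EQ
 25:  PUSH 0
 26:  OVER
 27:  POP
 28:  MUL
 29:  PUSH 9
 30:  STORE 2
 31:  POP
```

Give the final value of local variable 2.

PUSH 2   [2]
DUP      [2, 2]
NEG      [2, -2]
OVER     [2, -2, 2]
LT       [2, 1]
SWAP     [1, 2]
SWAP     [2, 1]
MUL      [2]
PUSH 8   [2, 8]
PUSH 10  [2, 8, 10]
STORE 2  [2, 8]
POP      [2]
PUSH -7  [2, -7]
MUL      [-14]
DUP      [-14, -14]
ADD      [-28]
PUSH -9  [-28, -9]
SUB      [-19]
POP      []
PUSH -7  [-7]
PUSH 7   [-7, 7]
ADD      [0]
LOAD 2   [0, 10]
EQ       [0]
PUSH 0   [0, 0]
OVER     [0, 0, 0]
POP      [0, 0]
MUL      [0]
PUSH 9   [0, 9]
STORE 2  [0]
POP      []

9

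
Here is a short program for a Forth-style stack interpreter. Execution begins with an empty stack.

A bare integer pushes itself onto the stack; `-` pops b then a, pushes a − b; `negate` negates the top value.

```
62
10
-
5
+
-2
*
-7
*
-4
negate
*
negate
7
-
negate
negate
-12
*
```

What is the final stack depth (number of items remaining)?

62      62
10      62 10
-       52
5       52 5
+       57
-2      57 -2
*       -114
-7      -114 -7
*       798
-4      798 -4
negate  798 4
*       3192
negate  -3192
7       -3192 7
-       -3199
negate  3199
negate  -3199
-12     -3199 -12
*       38388

1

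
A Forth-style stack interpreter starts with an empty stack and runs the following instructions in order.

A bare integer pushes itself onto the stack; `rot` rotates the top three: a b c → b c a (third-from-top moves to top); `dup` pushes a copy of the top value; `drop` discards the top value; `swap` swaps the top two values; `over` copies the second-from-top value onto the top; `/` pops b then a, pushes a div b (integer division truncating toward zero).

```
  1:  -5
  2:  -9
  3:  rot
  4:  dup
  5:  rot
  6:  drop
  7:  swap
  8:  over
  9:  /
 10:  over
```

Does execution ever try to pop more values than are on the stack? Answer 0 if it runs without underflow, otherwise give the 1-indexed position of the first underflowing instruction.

3

-5 → -5
-9 → -5 -9
rot  — needs 3 operands, stack has 2 → underflow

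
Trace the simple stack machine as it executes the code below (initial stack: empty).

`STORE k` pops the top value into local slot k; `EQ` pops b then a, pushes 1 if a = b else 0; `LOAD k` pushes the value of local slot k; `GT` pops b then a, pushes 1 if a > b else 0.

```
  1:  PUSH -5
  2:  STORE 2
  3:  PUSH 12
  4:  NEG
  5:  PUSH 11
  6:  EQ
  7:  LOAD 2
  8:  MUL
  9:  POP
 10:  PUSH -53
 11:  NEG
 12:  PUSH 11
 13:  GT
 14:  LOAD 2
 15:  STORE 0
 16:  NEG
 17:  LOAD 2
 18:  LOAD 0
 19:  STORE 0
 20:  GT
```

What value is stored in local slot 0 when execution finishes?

PUSH -5  -> [-5]
STORE 2  -> []
PUSH 12  -> [12]
NEG      -> [-12]
PUSH 11  -> [-12, 11]
EQ       -> [0]
LOAD 2   -> [0, -5]
MUL      -> [0]
POP      -> []
PUSH -53 -> [-53]
NEG      -> [53]
PUSH 11  -> [53, 11]
GT       -> [1]
LOAD 2   -> [1, -5]
STORE 0  -> [1]
NEG      -> [-1]
LOAD 2   -> [-1, -5]
LOAD 0   -> [-1, -5, -5]
STORE 0  -> [-1, -5]
GT       -> [1]

-5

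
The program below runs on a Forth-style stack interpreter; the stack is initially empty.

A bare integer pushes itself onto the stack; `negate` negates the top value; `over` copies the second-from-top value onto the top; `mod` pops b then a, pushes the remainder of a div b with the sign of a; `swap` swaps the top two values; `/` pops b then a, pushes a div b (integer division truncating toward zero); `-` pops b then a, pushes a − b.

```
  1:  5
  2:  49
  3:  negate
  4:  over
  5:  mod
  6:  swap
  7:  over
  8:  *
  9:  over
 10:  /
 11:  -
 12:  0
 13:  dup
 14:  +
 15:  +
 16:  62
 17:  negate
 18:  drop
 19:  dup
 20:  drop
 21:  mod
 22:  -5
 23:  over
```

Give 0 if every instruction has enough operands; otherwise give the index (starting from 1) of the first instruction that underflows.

21

5      : 5
49     : 5 49
negate : 5 -49
over   : 5 -49 5
mod    : 5 -4
swap   : -4 5
over   : -4 5 -4
*      : -4 -20
over   : -4 -20 -4
/      : -4 5
-      : -9
0      : -9 0
dup    : -9 0 0
+      : -9 0
+      : -9
62     : -9 62
negate : -9 -62
drop   : -9
dup    : -9 -9
drop   : -9
mod  — needs 2 operands, stack has 1 → underflow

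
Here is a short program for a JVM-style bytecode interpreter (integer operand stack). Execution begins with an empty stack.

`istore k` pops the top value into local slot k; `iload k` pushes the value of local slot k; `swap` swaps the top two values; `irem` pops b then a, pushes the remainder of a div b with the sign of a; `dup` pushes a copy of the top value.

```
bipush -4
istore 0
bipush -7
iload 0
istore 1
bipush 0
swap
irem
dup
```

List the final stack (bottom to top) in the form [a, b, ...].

bipush -4 : -4
istore 0  : (empty)
bipush -7 : -7
iload 0   : -7 -4
istore 1  : -7
bipush 0  : -7 0
swap      : 0 -7
irem      : 0
dup       : 0 0

[0, 0]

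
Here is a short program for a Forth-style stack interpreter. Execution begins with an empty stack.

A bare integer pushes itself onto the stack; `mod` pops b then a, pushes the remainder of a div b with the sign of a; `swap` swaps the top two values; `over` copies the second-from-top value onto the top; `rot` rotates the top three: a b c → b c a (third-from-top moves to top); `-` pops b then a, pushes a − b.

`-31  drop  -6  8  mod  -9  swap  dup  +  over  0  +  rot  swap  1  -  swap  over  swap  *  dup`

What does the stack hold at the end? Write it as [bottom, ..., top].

-31  -> [-31]
drop -> []
-6   -> [-6]
8    -> [-6, 8]
mod  -> [-6]
-9   -> [-6, -9]
swap -> [-9, -6]
dup  -> [-9, -6, -6]
+    -> [-9, -12]
over -> [-9, -12, -9]
0    -> [-9, -12, -9, 0]
+    -> [-9, -12, -9]
rot  -> [-12, -9, -9]
swap -> [-12, -9, -9]
1    -> [-12, -9, -9, 1]
-    -> [-12, -9, -10]
swap -> [-12, -10, -9]
over -> [-12, -10, -9, -10]
swap -> [-12, -10, -10, -9]
*    -> [-12, -10, 90]
dup  -> [-12, -10, 90, 90]

[-12, -10, 90, 90]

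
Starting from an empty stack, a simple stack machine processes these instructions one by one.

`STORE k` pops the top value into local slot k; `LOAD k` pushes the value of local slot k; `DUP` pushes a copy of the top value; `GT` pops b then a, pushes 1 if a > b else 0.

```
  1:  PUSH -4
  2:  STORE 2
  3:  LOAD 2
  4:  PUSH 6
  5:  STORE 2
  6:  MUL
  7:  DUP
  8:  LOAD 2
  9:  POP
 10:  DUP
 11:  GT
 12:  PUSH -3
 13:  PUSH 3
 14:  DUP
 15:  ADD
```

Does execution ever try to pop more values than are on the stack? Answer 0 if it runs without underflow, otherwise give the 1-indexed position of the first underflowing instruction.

PUSH -4 : [-4]
STORE 2 : []
LOAD 2  : [-4]
PUSH 6  : [-4, 6]
STORE 2 : [-4]
MUL  — needs 2 operands, stack has 1 → underflow

6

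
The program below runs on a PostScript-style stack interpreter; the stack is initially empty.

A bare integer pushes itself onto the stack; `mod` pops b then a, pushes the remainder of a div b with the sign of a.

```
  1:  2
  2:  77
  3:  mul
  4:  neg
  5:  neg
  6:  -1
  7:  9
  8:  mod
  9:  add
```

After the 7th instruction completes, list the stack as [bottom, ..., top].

2   → [2]
77  → [2, 77]
mul → [154]
neg → [-154]
neg → [154]
-1  → [154, -1]
9   → [154, -1, 9]

[154, -1, 9]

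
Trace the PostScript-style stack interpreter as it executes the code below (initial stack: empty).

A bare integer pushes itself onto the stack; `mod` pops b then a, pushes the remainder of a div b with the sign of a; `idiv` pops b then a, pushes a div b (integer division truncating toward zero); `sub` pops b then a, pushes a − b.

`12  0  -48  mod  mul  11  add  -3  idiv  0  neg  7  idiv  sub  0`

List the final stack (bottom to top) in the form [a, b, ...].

[-3, 0]

12   : 12
0    : 12 0
-48  : 12 0 -48
mod  : 12 0
mul  : 0
11   : 0 11
add  : 11
-3   : 11 -3
idiv : -3
0    : -3 0
neg  : -3 0
7    : -3 0 7
idiv : -3 0
sub  : -3
0    : -3 0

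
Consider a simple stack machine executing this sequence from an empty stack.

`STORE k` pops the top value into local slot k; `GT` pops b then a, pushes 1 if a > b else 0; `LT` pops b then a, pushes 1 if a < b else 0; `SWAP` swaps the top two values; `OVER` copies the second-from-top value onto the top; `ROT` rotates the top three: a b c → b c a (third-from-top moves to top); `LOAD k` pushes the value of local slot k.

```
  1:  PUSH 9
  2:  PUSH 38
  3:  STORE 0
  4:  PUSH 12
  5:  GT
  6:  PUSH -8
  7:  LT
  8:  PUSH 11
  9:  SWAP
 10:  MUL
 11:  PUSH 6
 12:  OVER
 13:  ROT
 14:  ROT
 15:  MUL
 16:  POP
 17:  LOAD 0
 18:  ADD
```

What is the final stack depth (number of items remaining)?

PUSH 9   [9]
PUSH 38  [9, 38]
STORE 0  [9]
PUSH 12  [9, 12]
GT       [0]
PUSH -8  [0, -8]
LT       [0]
PUSH 11  [0, 11]
SWAP     [11, 0]
MUL      [0]
PUSH 6   [0, 6]
OVER     [0, 6, 0]
ROT      [6, 0, 0]
ROT      [0, 0, 6]
MUL      [0, 0]
POP      [0]
LOAD 0   [0, 38]
ADD      [38]

1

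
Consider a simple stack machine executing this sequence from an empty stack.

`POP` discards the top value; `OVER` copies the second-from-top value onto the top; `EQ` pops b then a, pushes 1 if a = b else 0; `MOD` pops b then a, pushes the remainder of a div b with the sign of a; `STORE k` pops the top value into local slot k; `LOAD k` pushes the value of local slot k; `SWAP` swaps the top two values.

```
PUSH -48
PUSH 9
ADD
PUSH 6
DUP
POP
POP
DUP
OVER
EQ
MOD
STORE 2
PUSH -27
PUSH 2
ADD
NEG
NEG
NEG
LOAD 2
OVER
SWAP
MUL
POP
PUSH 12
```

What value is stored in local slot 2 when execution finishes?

PUSH -48 → -48
PUSH 9   → -48 9
ADD      → -39
PUSH 6   → -39 6
DUP      → -39 6 6
POP      → -39 6
POP      → -39
DUP      → -39 -39
OVER     → -39 -39 -39
EQ       → -39 1
MOD      → 0
STORE 2  → (empty)
PUSH -27 → -27
PUSH 2   → -27 2
ADD      → -25
NEG      → 25
NEG      → -25
NEG      → 25
LOAD 2   → 25 0
OVER     → 25 0 25
SWAP     → 25 25 0
MUL      → 25 0
POP      → 25
PUSH 12  → 25 12

0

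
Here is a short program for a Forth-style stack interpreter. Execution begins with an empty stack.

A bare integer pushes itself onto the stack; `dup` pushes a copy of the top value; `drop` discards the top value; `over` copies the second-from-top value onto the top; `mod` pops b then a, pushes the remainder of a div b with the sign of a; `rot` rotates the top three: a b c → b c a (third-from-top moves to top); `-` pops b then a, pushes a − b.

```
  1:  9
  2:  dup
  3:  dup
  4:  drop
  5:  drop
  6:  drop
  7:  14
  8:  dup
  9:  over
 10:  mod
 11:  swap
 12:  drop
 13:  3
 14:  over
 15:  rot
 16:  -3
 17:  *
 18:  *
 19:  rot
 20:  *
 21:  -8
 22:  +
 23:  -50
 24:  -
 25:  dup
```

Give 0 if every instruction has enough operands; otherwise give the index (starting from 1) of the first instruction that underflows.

19

9    -> [9]
dup  -> [9, 9]
dup  -> [9, 9, 9]
drop -> [9, 9]
drop -> [9]
drop -> []
14   -> [14]
dup  -> [14, 14]
over -> [14, 14, 14]
mod  -> [14, 0]
swap -> [0, 14]
drop -> [0]
3    -> [0, 3]
over -> [0, 3, 0]
rot  -> [3, 0, 0]
-3   -> [3, 0, 0, -3]
*    -> [3, 0, 0]
*    -> [3, 0]
rot  — needs 3 operands, stack has 2 → underflow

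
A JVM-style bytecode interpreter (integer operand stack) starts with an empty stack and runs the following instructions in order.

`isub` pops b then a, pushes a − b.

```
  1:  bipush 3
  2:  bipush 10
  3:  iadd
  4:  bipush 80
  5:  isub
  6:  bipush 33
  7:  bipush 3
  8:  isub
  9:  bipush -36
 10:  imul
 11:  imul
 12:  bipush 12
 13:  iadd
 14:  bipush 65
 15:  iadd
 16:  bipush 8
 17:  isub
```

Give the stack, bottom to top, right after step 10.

bipush 3   → [3]
bipush 10  → [3, 10]
iadd       → [13]
bipush 80  → [13, 80]
isub       → [-67]
bipush 33  → [-67, 33]
bipush 3   → [-67, 33, 3]
isub       → [-67, 30]
bipush -36 → [-67, 30, -36]
imul       → [-67, -1080]

[-67, -1080]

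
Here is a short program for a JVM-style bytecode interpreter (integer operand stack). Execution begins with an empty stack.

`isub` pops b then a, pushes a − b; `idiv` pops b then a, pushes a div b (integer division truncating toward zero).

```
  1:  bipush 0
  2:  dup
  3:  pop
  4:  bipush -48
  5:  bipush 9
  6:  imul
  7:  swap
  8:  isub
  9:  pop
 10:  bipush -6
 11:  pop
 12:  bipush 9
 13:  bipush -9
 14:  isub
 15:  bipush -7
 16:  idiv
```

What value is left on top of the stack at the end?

bipush 0   : 0
dup        : 0 0
pop        : 0
bipush -48 : 0 -48
bipush 9   : 0 -48 9
imul       : 0 -432
swap       : -432 0
isub       : -432
pop        : (empty)
bipush -6  : -6
pop        : (empty)
bipush 9   : 9
bipush -9  : 9 -9
isub       : 18
bipush -7  : 18 -7
idiv       : -2

-2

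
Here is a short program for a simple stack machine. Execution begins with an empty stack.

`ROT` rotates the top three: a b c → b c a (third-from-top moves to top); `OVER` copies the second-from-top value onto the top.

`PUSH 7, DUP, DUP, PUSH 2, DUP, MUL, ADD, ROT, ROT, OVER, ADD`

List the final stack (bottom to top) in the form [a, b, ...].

PUSH 7 -> [7]
DUP    -> [7, 7]
DUP    -> [7, 7, 7]
PUSH 2 -> [7, 7, 7, 2]
DUP    -> [7, 7, 7, 2, 2]
MUL    -> [7, 7, 7, 4]
ADD    -> [7, 7, 11]
ROT    -> [7, 11, 7]
ROT    -> [11, 7, 7]
OVER   -> [11, 7, 7, 7]
ADD    -> [11, 7, 14]

[11, 7, 14]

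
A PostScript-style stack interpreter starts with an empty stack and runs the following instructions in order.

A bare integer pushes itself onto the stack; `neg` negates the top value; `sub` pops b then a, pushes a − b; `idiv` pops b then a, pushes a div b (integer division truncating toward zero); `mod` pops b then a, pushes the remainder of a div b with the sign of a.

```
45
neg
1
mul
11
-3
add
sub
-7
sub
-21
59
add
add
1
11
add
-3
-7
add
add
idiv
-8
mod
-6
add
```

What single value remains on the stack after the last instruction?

-10

45   → 45
neg  → -45
1    → -45 1
mul  → -45
11   → -45 11
-3   → -45 11 -3
add  → -45 8
sub  → -53
-7   → -53 -7
sub  → -46
-21  → -46 -21
59   → -46 -21 59
add  → -46 38
add  → -8
1    → -8 1
11   → -8 1 11
add  → -8 12
-3   → -8 12 -3
-7   → -8 12 -3 -7
add  → -8 12 -10
add  → -8 2
idiv → -4
-8   → -4 -8
mod  → -4
-6   → -4 -6
add  → -10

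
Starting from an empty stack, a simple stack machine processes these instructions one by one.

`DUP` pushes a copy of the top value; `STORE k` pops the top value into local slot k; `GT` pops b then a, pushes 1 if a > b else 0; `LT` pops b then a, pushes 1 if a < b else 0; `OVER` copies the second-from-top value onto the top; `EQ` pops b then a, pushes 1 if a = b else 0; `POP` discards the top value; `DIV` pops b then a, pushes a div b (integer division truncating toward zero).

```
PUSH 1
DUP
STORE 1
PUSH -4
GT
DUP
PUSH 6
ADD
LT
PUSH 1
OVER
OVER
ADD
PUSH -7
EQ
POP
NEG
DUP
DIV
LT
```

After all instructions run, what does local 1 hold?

1

PUSH 1  : [1]
DUP     : [1, 1]
STORE 1 : [1]
PUSH -4 : [1, -4]
GT      : [1]
DUP     : [1, 1]
PUSH 6  : [1, 1, 6]
ADD     : [1, 7]
LT      : [1]
PUSH 1  : [1, 1]
OVER    : [1, 1, 1]
OVER    : [1, 1, 1, 1]
ADD     : [1, 1, 2]
PUSH -7 : [1, 1, 2, -7]
EQ      : [1, 1, 0]
POP     : [1, 1]
NEG     : [1, -1]
DUP     : [1, -1, -1]
DIV     : [1, 1]
LT      : [0]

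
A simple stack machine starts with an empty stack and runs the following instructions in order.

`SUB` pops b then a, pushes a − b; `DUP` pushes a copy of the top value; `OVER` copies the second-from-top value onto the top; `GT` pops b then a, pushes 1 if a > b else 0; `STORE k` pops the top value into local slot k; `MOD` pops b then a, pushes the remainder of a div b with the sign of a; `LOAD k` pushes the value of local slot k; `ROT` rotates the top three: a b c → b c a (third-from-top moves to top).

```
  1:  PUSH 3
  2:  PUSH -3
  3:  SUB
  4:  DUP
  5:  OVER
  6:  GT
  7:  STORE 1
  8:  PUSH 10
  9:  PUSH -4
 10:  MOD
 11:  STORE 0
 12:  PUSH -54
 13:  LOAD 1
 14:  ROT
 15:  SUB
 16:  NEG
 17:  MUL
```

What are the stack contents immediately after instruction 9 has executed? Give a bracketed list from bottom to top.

[6, 10, -4]

PUSH 3  : [3]
PUSH -3 : [3, -3]
SUB     : [6]
DUP     : [6, 6]
OVER    : [6, 6, 6]
GT      : [6, 0]
STORE 1 : [6]
PUSH 10 : [6, 10]
PUSH -4 : [6, 10, -4]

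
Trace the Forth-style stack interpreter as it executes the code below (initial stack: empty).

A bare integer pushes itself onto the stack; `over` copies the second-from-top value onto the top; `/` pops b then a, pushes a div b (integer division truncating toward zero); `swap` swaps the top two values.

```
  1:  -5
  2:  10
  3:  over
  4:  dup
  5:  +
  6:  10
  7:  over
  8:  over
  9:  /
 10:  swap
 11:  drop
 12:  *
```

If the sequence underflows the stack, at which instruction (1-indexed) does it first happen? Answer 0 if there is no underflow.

0

-5   : -5
10   : -5 10
over : -5 10 -5
dup  : -5 10 -5 -5
+    : -5 10 -10
10   : -5 10 -10 10
over : -5 10 -10 10 -10
over : -5 10 -10 10 -10 10
/    : -5 10 -10 10 -1
swap : -5 10 -10 -1 10
drop : -5 10 -10 -1
*    : -5 10 10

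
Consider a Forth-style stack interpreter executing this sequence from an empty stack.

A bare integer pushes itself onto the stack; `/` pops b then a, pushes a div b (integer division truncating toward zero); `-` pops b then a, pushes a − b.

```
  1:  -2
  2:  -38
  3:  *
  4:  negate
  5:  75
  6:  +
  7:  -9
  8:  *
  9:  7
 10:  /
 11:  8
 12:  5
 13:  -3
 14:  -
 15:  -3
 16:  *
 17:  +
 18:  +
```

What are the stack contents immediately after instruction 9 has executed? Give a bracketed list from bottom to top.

[9, 7]

-2     → [-2]
-38    → [-2, -38]
*      → [76]
negate → [-76]
75     → [-76, 75]
+      → [-1]
-9     → [-1, -9]
*      → [9]
7      → [9, 7]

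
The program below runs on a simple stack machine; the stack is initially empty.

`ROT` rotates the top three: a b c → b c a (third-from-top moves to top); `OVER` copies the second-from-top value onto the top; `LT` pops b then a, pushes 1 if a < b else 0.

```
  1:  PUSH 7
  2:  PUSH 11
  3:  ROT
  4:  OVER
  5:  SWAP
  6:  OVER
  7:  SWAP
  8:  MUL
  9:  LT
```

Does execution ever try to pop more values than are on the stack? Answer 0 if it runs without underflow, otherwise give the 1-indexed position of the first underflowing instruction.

PUSH 7  → 7
PUSH 11 → 7 11
ROT  — needs 3 operands, stack has 2 → underflow

3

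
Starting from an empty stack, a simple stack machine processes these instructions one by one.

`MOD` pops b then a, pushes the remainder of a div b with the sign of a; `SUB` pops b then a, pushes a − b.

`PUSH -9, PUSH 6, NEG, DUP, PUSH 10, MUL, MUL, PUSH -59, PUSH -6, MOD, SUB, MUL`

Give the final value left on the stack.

-3285

PUSH -9  -> [-9]
PUSH 6   -> [-9, 6]
NEG      -> [-9, -6]
DUP      -> [-9, -6, -6]
PUSH 10  -> [-9, -6, -6, 10]
MUL      -> [-9, -6, -60]
MUL      -> [-9, 360]
PUSH -59 -> [-9, 360, -59]
PUSH -6  -> [-9, 360, -59, -6]
MOD      -> [-9, 360, -5]
SUB      -> [-9, 365]
MUL      -> [-3285]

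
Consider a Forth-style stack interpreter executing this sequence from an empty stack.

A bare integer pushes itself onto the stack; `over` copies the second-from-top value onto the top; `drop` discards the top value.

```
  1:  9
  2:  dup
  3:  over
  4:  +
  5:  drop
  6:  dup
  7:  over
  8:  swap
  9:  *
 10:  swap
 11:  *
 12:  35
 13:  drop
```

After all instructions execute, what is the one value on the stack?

729

9     9
dup   9 9
over  9 9 9
+     9 18
drop  9
dup   9 9
over  9 9 9
swap  9 9 9
*     9 81
swap  81 9
*     729
35    729 35
drop  729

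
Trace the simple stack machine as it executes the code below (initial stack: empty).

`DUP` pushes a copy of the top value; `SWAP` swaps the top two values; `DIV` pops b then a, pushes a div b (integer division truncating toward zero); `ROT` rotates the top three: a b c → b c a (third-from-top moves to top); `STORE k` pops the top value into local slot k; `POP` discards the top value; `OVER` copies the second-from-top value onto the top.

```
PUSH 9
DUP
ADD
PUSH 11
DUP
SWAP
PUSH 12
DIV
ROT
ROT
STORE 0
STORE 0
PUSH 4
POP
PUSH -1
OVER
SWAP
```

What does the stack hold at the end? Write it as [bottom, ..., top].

[0, 0, -1]

PUSH 9  -> [9]
DUP     -> [9, 9]
ADD     -> [18]
PUSH 11 -> [18, 11]
DUP     -> [18, 11, 11]
SWAP    -> [18, 11, 11]
PUSH 12 -> [18, 11, 11, 12]
DIV     -> [18, 11, 0]
ROT     -> [11, 0, 18]
ROT     -> [0, 18, 11]
STORE 0 -> [0, 18]
STORE 0 -> [0]
PUSH 4  -> [0, 4]
POP     -> [0]
PUSH -1 -> [0, -1]
OVER    -> [0, -1, 0]
SWAP    -> [0, 0, -1]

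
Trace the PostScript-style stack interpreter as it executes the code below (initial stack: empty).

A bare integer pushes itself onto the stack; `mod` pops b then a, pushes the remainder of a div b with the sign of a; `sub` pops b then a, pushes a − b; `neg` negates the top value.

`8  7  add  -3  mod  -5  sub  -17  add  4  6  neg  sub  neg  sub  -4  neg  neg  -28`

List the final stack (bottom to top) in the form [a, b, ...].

8    8
7    8 7
add  15
-3   15 -3
mod  0
-5   0 -5
sub  5
-17  5 -17
add  -12
4    -12 4
6    -12 4 6
neg  -12 4 -6
sub  -12 10
neg  -12 -10
sub  -2
-4   -2 -4
neg  -2 4
neg  -2 -4
-28  -2 -4 -28

[-2, -4, -28]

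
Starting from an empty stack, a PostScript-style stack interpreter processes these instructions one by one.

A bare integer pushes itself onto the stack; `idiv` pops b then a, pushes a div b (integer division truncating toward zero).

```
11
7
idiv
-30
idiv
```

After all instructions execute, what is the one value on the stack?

11   : 11
7    : 11 7
idiv : 1
-30  : 1 -30
idiv : 0

0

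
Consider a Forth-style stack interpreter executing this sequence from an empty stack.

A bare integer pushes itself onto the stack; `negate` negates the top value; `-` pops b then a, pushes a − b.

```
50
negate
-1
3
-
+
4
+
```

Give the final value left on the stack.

-50

50      50
negate  -50
-1      -50 -1
3       -50 -1 3
-       -50 -4
+       -54
4       -54 4
+       -50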